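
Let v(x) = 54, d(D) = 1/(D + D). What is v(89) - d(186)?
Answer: 20087/372 ≈ 53.997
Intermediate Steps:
d(D) = 1/(2*D)
v(89) - d(186) = 54 - 1/(2*186) = 54 - 1*1/372 = 54 - 1/372 = 20087/372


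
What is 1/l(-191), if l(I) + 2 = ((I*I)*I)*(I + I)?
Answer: 1/2661726720 ≈ 3.7570e-10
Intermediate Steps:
l(I) = -2 + 2*I⁴ (l(I) = -2 + ((I*I)*I)*(I + I) = -2 + (I²*I)*(2*I) = -2 + I³*(2*I) = -2 + 2*I⁴)
1/l(-191) = 1/(-2 + 2*(-191)⁴) = 1/(-2 + 2*1330863361) = 1/(-2 + 2661726722) = 1/2661726720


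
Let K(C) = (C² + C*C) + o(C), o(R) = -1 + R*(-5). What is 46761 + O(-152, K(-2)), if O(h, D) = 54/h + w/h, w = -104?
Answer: 3553861/76 ≈ 46761.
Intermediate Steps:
o(R) = -1 - 5*R
K(C) = -1 - 5*C + 2*C² (K(C) = (C² + C*C) + (-1 - 5*C) = (C² + C²) + (-1 - 5*C) = 2*C² + (-1 - 5*C) = -1 - 5*C + 2*C²)
O(h, D) = -50/h (O(h, D) = 54/h - 104/h = -50/h)
46761 + O(-152, K(-2)) = 46761 - 50/(-152) = 46761 - 50*(-1/152) = 46761 + 25/76 = 3553861/76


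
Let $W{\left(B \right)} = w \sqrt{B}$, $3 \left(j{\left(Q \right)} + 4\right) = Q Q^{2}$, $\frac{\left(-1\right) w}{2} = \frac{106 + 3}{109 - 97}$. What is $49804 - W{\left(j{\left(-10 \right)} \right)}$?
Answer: $49804 + \frac{109 i \sqrt{759}}{9} \approx 49804.0 + 333.66 i$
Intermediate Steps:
$w = - \frac{109}{6}$ ($w = - 2 \frac{106 + 3}{109 - 97} = - 2 \cdot \frac{109}{12} = - 2 \cdot 109 \cdot \frac{1}{12} = \left(-2\right) \frac{109}{12} = - \frac{109}{6} \approx -18.167$)
$j{\left(Q \right)} = -4 + \frac{Q^{3}}{3}$ ($j{\left(Q \right)} = -4 + \frac{Q Q^{2}}{3} = -4 + \frac{Q^{3}}{3}$)
$W{\left(B \right)} = - \frac{109 \sqrt{B}}{6}$
$49804 - W{\left(j{\left(-10 \right)} \right)} = 49804 - - \frac{109 \sqrt{-4 + \frac{\left(-10\right)^{3}}{3}}}{6} = 49804 - - \frac{109 \sqrt{-4 + \frac{1}{3} \left(-1000\right)}}{6} = 49804 - - \frac{109 \sqrt{-4 - \frac{1000}{3}}}{6} = 49804 - - \frac{109 \sqrt{- \frac{1012}{3}}}{6} = 49804 - - \frac{109 \frac{2 i \sqrt{759}}{3}}{6} = 49804 - - \frac{109 i \sqrt{759}}{9} = 49804 + \frac{109 i \sqrt{759}}{9}$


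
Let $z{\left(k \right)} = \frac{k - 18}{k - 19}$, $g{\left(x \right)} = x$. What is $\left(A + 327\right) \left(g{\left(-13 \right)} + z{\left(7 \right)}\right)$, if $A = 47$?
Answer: $- \frac{27115}{6} \approx -4519.2$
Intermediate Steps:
$z{\left(k \right)} = \frac{-18 + k}{-19 + k}$
$\left(A + 327\right) \left(g{\left(-13 \right)} + z{\left(7 \right)}\right) = \left(47 + 327\right) \left(-13 + \frac{-18 + 7}{-19 + 7}\right) = 374 \left(-13 + \frac{1}{-12} \left(-11\right)\right) = 374 \left(-13 - - \frac{11}{12}\right) = 374 \left(-13 + \frac{11}{12}\right) = 374 \left(- \frac{145}{12}\right) = - \frac{27115}{6}$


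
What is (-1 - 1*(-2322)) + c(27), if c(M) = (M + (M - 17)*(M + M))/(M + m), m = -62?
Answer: 11524/5 ≈ 2304.8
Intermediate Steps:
c(M) = (M + 2*M*(-17 + M))/(-62 + M) (c(M) = (M + (M - 17)*(M + M))/(M - 62) = (M + (-17 + M)*(2*M))/(-62 + M) = (M + 2*M*(-17 + M))/(-62 + M))
(-1 - 1*(-2322)) + c(27) = (-1 - 1*(-2322)) + 27*(-33 + 2*27)/(-62 + 27) = (-1 + 2322) + 27*(-33 + 54)/(-35) = 2321 + 27*(-1/35)*21 = 2321 - 81/5 = 11524/5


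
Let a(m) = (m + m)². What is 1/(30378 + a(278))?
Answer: 1/339514 ≈ 2.9454e-6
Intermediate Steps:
a(m) = 4*m² (a(m) = (2*m)² = 4*m²)
1/(30378 + a(278)) = 1/(30378 + 4*278²) = 1/(30378 + 4*77284) = 1/(30378 + 309136) = 1/339514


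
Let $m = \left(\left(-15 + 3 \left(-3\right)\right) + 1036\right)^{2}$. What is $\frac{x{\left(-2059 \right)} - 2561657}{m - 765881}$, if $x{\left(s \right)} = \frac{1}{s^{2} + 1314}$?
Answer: $- \frac{10863462197314}{1095240439085} \approx -9.9188$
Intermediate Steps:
$x{\left(s \right)} = \frac{1}{1314 + s^{2}}$
$m = 1024144$ ($m = \left(\left(-15 - 9\right) + 1036\right)^{2} = \left(-24 + 1036\right)^{2} = 1012^{2} = 1024144$)
$\frac{x{\left(-2059 \right)} - 2561657}{m - 765881} = \frac{\frac{1}{1314 + \left(-2059\right)^{2}} - 2561657}{1024144 - 765881} = \frac{\frac{1}{1314 + 4239481} - 2561657}{1024144 - 765881} = \frac{\frac{1}{4240795} - 2561657}{1024144 - 765881} = \frac{\frac{1}{4240795} - 2561657}{258263} = \left(- \frac{10863462197314}{4240795}\right) \frac{1}{258263} = - \frac{10863462197314}{1095240439085}$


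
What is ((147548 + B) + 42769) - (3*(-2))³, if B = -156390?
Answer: 34143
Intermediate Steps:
((147548 + B) + 42769) - (3*(-2))³ = ((147548 - 156390) + 42769) - (3*(-2))³ = (-8842 + 42769) - 1*(-6)³ = 33927 - 1*(-216) = 33927 + 216 = 34143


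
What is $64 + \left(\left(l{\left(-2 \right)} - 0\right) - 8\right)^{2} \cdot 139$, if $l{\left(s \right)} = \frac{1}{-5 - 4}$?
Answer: $\frac{745915}{81} \approx 9208.8$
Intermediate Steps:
$l{\left(s \right)} = - \frac{1}{9}$ ($l{\left(s \right)} = \frac{1}{-9} = - \frac{1}{9}$)
$64 + \left(\left(l{\left(-2 \right)} - 0\right) - 8\right)^{2} \cdot 139 = 64 + \left(\left(- \frac{1}{9} - 0\right) - 8\right)^{2} \cdot 139 = 64 + \left(\left(- \frac{1}{9} + 0\right) - 8\right)^{2} \cdot 139 = 64 + \left(- \frac{1}{9} - 8\right)^{2} \cdot 139 = 64 + \left(- \frac{73}{9}\right)^{2} \cdot 139 = 64 + \frac{5329}{81} \cdot 139 = 64 + \frac{740731}{81} = \frac{745915}{81}$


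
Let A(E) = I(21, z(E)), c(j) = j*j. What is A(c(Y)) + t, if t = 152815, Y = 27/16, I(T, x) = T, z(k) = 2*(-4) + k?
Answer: 152836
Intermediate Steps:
z(k) = -8 + k
Y = 27/16 (Y = 27*(1/16) = 27/16 ≈ 1.6875)
c(j) = j²
A(E) = 21
A(c(Y)) + t = 21 + 152815 = 152836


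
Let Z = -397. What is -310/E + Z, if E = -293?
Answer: -116011/293 ≈ -395.94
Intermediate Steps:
-310/E + Z = -310/(-293) - 397 = -310*(-1/293) - 397 = 310/293 - 397 = -116011/293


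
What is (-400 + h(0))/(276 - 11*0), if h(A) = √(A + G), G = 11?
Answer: -100/69 + √11/276 ≈ -1.4373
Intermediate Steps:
h(A) = √(11 + A) (h(A) = √(A + 11) = √(11 + A))
(-400 + h(0))/(276 - 11*0) = (-400 + √(11 + 0))/(276 - 11*0) = (-400 + √11)/(276 + 0) = (-400 + √11)/276 = (-400 + √11)*(1/276) = -100/69 + √11/276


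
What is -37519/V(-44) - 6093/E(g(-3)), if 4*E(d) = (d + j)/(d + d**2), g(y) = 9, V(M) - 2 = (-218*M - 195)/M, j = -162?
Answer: 2296853692/158253 ≈ 14514.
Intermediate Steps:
V(M) = 2 + (-195 - 218*M)/M (V(M) = 2 + (-218*M - 195)/M = 2 + (-195 - 218*M)/M)
E(d) = (-162 + d)/(4*(d + d**2)) (E(d) = ((d - 162)/(d + d**2))/4 = ((-162 + d)/(d + d**2))/4 = (-162 + d)/(4*(d + d**2)))
-37519/V(-44) - 6093/E(g(-3)) = -37519/(-216 - 195/(-44)) - 6093*36*(1 + 9)/(-162 + 9) = -37519/(-216 - 195*(-1/44)) - 6093/((1/4)*(1/9)*(-153)/10) = -37519/(-216 + 195/44) - 6093/((1/4)*(1/9)*(1/10)*(-153)) = -37519/(-9309/44) - 6093/(-17/40) = -37519*(-44/9309) - 6093*(-40/17) = 1650836/9309 + 243720/17 = 2296853692/158253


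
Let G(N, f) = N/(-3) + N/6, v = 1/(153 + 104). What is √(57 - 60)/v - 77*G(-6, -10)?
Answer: -77 + 257*I*√3 ≈ -77.0 + 445.14*I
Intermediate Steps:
v = 1/257 ≈ 0.0038911
G(N, f) = -N/6 (G(N, f) = N*(-⅓) + N*(⅙) = -N/3 + N/6 = -N/6)
√(57 - 60)/v - 77*G(-6, -10) = √(57 - 60)/(1/257) - (-77)*(-6)/6 = √(-3)*257 - 77*1 = (I*√3)*257 - 77 = 257*I*√3 - 77 = -77 + 257*I*√3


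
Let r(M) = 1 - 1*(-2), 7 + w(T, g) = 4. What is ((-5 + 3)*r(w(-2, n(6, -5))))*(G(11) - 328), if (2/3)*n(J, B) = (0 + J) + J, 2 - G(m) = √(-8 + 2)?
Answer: 1956 + 6*I*√6 ≈ 1956.0 + 14.697*I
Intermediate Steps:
G(m) = 2 - I*√6 (G(m) = 2 - √(-8 + 2) = 2 - √(-6) = 2 - I*√6)
n(J, B) = 3*J (n(J, B) = 3*((0 + J) + J)/2 = 3*(J + J)/2 = 3*(2*J)/2 = 3*J)
w(T, g) = -3 (w(T, g) = -7 + 4 = -3)
r(M) = 3 (r(M) = 1 + 2 = 3)
((-5 + 3)*r(w(-2, n(6, -5))))*(G(11) - 328) = ((-5 + 3)*3)*((2 - I*√6) - 328) = (-2*3)*(-326 - I*√6) = -6*(-326 - I*√6) = 1956 + 6*I*√6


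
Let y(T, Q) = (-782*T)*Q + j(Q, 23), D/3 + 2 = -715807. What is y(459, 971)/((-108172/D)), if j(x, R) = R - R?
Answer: -374220075551373/54086 ≈ -6.9190e+9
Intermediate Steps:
D = -2147427 (D = -6 + 3*(-715807) = -6 - 2147421 = -2147427)
j(x, R) = 0
y(T, Q) = -782*Q*T (y(T, Q) = (-782*T)*Q + 0 = -782*Q*T + 0 = -782*Q*T)
y(459, 971)/((-108172/D)) = (-782*971*459)/((-108172/(-2147427))) = -348528798/((-108172*(-1/2147427))) = -348528798/108172/2147427 = -348528798*2147427/108172 = -374220075551373/54086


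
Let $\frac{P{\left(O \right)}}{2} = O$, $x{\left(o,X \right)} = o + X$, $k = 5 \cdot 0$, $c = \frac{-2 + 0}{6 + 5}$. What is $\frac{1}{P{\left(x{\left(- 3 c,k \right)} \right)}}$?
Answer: $\frac{11}{12} \approx 0.91667$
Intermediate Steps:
$c = - \frac{2}{11} \approx -0.18182$
$k = 0$
$x{\left(o,X \right)} = X + o$
$P{\left(O \right)} = 2 O$
$\frac{1}{P{\left(x{\left(- 3 c,k \right)} \right)}} = \frac{1}{2 \left(0 - - \frac{6}{11}\right)} = \frac{1}{2 \left(0 + \frac{6}{11}\right)} = \frac{1}{2 \cdot \frac{6}{11}} = \frac{1}{\frac{12}{11}} = \frac{11}{12}$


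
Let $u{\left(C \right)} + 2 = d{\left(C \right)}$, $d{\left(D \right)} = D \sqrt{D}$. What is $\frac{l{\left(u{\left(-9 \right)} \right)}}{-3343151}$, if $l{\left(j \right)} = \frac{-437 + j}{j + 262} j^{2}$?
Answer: $- \frac{84261259}{228434164679} - \frac{1434537 i}{228434164679} \approx -0.00036886 - 6.2799 \cdot 10^{-6} i$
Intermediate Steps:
$d{\left(D \right)} = D^{\frac{3}{2}}$
$u{\left(C \right)} = -2 + C^{\frac{3}{2}}$
$l{\left(j \right)} = \frac{j^{2} \left(-437 + j\right)}{262 + j}$ ($l{\left(j \right)} = \frac{-437 + j}{262 + j} j^{2} = \frac{j^{2} \left(-437 + j\right)}{262 + j}$)
$\frac{l{\left(u{\left(-9 \right)} \right)}}{-3343151} = \frac{\left(-2 + \left(-9\right)^{\frac{3}{2}}\right)^{2} \frac{1}{262 - \left(2 - \left(-9\right)^{\frac{3}{2}}\right)} \left(-437 - \left(2 - \left(-9\right)^{\frac{3}{2}}\right)\right)}{-3343151} = \frac{\left(-2 - 27 i\right)^{2} \left(-437 - \left(2 + 27 i\right)\right)}{262 - \left(2 + 27 i\right)} \left(- \frac{1}{3343151}\right) = \frac{\left(-2 - 27 i\right)^{2} \left(-439 - 27 i\right)}{260 - 27 i} \left(- \frac{1}{3343151}\right) = \left(-2 - 27 i\right)^{2} \frac{260 + 27 i}{68329} \left(-439 - 27 i\right) \left(- \frac{1}{3343151}\right) = \frac{\left(-2 - 27 i\right)^{2} \left(-439 - 27 i\right) \left(260 + 27 i\right)}{68329} \left(- \frac{1}{3343151}\right) = - \frac{\left(-2 - 27 i\right)^{2} \left(-439 - 27 i\right) \left(260 + 27 i\right)}{228434164679}$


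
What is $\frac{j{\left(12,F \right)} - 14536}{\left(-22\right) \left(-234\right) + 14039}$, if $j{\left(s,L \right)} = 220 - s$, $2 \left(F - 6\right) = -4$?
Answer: $- \frac{14328}{19187} \approx -0.74676$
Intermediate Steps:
$F = 4$ ($F = 6 + \frac{1}{2} \left(-4\right) = 6 - 2 = 4$)
$\frac{j{\left(12,F \right)} - 14536}{\left(-22\right) \left(-234\right) + 14039} = \frac{\left(220 - 12\right) - 14536}{\left(-22\right) \left(-234\right) + 14039} = \frac{\left(220 - 12\right) - 14536}{5148 + 14039} = \frac{208 - 14536}{19187} = \left(-14328\right) \frac{1}{19187} = - \frac{14328}{19187}$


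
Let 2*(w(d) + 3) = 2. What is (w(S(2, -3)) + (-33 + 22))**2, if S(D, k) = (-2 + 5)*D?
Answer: 169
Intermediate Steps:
S(D, k) = 3*D
w(d) = -2 (w(d) = -3 + (1/2)*2 = -3 + 1 = -2)
(w(S(2, -3)) + (-33 + 22))**2 = (-2 + (-33 + 22))**2 = (-2 - 11)**2 = (-13)**2 = 169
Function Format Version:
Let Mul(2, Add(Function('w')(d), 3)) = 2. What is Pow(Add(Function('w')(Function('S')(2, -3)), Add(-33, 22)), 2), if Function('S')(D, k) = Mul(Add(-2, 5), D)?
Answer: 169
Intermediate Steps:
Function('S')(D, k) = Mul(3, D)
Function('w')(d) = -2 (Function('w')(d) = Add(-3, Mul(Rational(1, 2), 2)) = Add(-3, 1) = -2)
Pow(Add(Function('w')(Function('S')(2, -3)), Add(-33, 22)), 2) = Pow(Add(-2, Add(-33, 22)), 2) = Pow(Add(-2, -11), 2) = Pow(-13, 2) = 169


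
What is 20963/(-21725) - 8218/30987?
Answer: -75283321/61199325 ≈ -1.2301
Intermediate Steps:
20963/(-21725) - 8218/30987 = 20963*(-1/21725) - 8218*1/30987 = -20963/21725 - 8218/30987 = -75283321/61199325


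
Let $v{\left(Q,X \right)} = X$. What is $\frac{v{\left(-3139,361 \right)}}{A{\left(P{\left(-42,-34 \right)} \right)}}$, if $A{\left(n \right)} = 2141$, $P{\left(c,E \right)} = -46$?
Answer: $\frac{361}{2141} \approx 0.16861$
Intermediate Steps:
$\frac{v{\left(-3139,361 \right)}}{A{\left(P{\left(-42,-34 \right)} \right)}} = \frac{361}{2141}$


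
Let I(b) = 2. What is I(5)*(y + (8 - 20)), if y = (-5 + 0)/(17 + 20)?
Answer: -898/37 ≈ -24.270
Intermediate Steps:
y = -5/37 ≈ -0.13514
I(5)*(y + (8 - 20)) = 2*(-5/37 + (8 - 20)) = 2*(-5/37 - 12) = 2*(-449/37) = -898/37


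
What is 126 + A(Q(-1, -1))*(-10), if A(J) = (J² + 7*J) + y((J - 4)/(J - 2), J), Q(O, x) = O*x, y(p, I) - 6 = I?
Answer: -24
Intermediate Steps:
y(p, I) = 6 + I
A(J) = 6 + J² + 8*J (A(J) = (J² + 7*J) + (6 + J) = 6 + J² + 8*J)
126 + A(Q(-1, -1))*(-10) = 126 + (6 + (-1*(-1))² + 8*(-1*(-1)))*(-10) = 126 + (6 + 1² + 8*1)*(-10) = 126 + (6 + 1 + 8)*(-10) = 126 + 15*(-10) = 126 - 150 = -24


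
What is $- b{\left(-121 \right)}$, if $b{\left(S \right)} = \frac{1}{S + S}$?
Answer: $\frac{1}{242} \approx 0.0041322$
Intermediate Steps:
$b{\left(S \right)} = \frac{1}{2 S}$
$- b{\left(-121 \right)} = - \frac{1}{2 \left(-121\right)} = - \frac{-1}{2 \cdot 121} = \left(-1\right) \left(- \frac{1}{242}\right) = \frac{1}{242}$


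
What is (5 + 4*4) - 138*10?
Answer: -1359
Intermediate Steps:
(5 + 4*4) - 138*10 = (5 + 16) - 1380 = 21 - 1380 = -1359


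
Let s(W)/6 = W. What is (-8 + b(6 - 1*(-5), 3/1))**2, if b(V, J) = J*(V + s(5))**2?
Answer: 25351225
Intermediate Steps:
s(W) = 6*W
b(V, J) = J*(30 + V)**2 (b(V, J) = J*(V + 6*5)**2 = J*(V + 30)**2 = J*(30 + V)**2)
(-8 + b(6 - 1*(-5), 3/1))**2 = (-8 + (3/1)*(30 + (6 - 1*(-5)))**2)**2 = (-8 + (1*3)*(30 + (6 + 5))**2)**2 = (-8 + 3*(30 + 11)**2)**2 = (-8 + 3*41**2)**2 = (-8 + 3*1681)**2 = (-8 + 5043)**2 = 5035**2 = 25351225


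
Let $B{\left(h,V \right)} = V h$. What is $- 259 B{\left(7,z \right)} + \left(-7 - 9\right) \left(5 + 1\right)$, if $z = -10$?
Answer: $18034$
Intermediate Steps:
$- 259 B{\left(7,z \right)} + \left(-7 - 9\right) \left(5 + 1\right) = - 259 \left(\left(-10\right) 7\right) + \left(-7 - 9\right) \left(5 + 1\right) = \left(-259\right) \left(-70\right) - 96 = 18130 - 96 = 18034$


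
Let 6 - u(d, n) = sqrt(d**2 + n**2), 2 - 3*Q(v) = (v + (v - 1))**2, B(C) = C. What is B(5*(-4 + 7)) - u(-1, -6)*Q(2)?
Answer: 29 - 7*sqrt(37)/3 ≈ 14.807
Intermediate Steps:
Q(v) = 2/3 - (-1 + 2*v)**2/3 (Q(v) = 2/3 - (v + (v - 1))**2/3 = 2/3 - (v + (-1 + v))**2/3 = 2/3 - (-1 + 2*v)**2/3)
u(d, n) = 6 - sqrt(d**2 + n**2)
B(5*(-4 + 7)) - u(-1, -6)*Q(2) = 5*(-4 + 7) - (6 - sqrt((-1)**2 + (-6)**2))*(2/3 - (-1 + 2*2)**2/3) = 5*3 - (6 - sqrt(1 + 36))*(2/3 - (-1 + 4)**2/3) = 15 - (6 - sqrt(37))*(2/3 - 1/3*3**2) = 15 - (6 - sqrt(37))*(2/3 - 1/3*9) = 15 - (6 - sqrt(37))*(2/3 - 3) = 15 - (6 - sqrt(37))*(-7)/3 = 15 - (-14 + 7*sqrt(37)/3) = 15 + (14 - 7*sqrt(37)/3) = 29 - 7*sqrt(37)/3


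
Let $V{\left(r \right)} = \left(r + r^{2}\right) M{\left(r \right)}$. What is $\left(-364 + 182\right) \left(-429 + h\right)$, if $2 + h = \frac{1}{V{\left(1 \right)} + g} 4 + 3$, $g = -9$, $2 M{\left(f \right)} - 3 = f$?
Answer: $\frac{390208}{5} \approx 78042.0$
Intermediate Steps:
$M{\left(f \right)} = \frac{3}{2} + \frac{f}{2}$
$V{\left(r \right)} = \left(\frac{3}{2} + \frac{r}{2}\right) \left(r + r^{2}\right)$ ($V{\left(r \right)} = \left(r + r^{2}\right) \left(\frac{3}{2} + \frac{r}{2}\right) = \left(\frac{3}{2} + \frac{r}{2}\right) \left(r + r^{2}\right)$)
$h = \frac{1}{5}$ ($h = -2 + \left(\frac{1}{\frac{1}{2} \cdot 1 \left(1 + 1\right) \left(3 + 1\right) - 9} \cdot 4 + 3\right) = -2 + \left(\frac{1}{\frac{1}{2} \cdot 1 \cdot 2 \cdot 4 - 9} \cdot 4 + 3\right) = -2 + \left(\frac{1}{4 - 9} \cdot 4 + 3\right) = -2 + \left(\frac{1}{-5} \cdot 4 + 3\right) = -2 + \left(\left(- \frac{1}{5}\right) 4 + 3\right) = -2 + \left(- \frac{4}{5} + 3\right) = -2 + \frac{11}{5} = \frac{1}{5} \approx 0.2$)
$\left(-364 + 182\right) \left(-429 + h\right) = \left(-364 + 182\right) \left(-429 + \frac{1}{5}\right) = \left(-182\right) \left(- \frac{2144}{5}\right) = \frac{390208}{5}$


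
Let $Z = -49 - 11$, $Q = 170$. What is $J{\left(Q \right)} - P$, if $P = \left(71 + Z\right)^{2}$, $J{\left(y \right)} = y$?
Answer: $49$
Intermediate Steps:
$Z = -60$
$P = 121$ ($P = \left(71 - 60\right)^{2} = 11^{2} = 121$)
$J{\left(Q \right)} - P = 170 - 121 = 49$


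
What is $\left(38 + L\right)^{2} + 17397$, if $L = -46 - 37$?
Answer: $19422$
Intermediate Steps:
$L = -83$ ($L = -46 - 37 = -83$)
$\left(38 + L\right)^{2} + 17397 = \left(38 - 83\right)^{2} + 17397 = \left(-45\right)^{2} + 17397 = 2025 + 17397 = 19422$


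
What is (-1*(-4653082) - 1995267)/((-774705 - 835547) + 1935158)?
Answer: 2657815/324906 ≈ 8.1803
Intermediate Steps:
(-1*(-4653082) - 1995267)/((-774705 - 835547) + 1935158) = (4653082 - 1995267)/(-1610252 + 1935158) = 2657815/324906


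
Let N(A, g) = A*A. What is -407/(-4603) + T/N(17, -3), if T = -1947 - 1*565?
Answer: -11445113/1330267 ≈ -8.6036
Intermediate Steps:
N(A, g) = A²
T = -2512 (T = -1947 - 565 = -2512)
-407/(-4603) + T/N(17, -3) = -407/(-4603) - 2512/(17²) = -407*(-1/4603) - 2512/289 = 407/4603 - 2512*1/289 = 407/4603 - 2512/289 = -11445113/1330267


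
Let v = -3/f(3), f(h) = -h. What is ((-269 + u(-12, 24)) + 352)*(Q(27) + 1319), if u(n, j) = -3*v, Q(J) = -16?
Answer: 104240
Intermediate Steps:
v = 1 (v = -3/((-1*3)) = -3/(-3) = -3*(-1/3) = 1)
u(n, j) = -3 (u(n, j) = -3*1 = -3)
((-269 + u(-12, 24)) + 352)*(Q(27) + 1319) = ((-269 - 3) + 352)*(-16 + 1319) = (-272 + 352)*1303 = 80*1303 = 104240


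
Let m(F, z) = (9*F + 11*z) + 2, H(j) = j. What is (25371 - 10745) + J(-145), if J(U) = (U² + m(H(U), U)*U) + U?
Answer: 455716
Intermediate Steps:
m(F, z) = 2 + 9*F + 11*z
J(U) = U + U² + U*(2 + 20*U) (J(U) = (U² + (2 + 9*U + 11*U)*U) + U = (U² + (2 + 20*U)*U) + U = (U² + U*(2 + 20*U)) + U = U + U² + U*(2 + 20*U))
(25371 - 10745) + J(-145) = (25371 - 10745) + 3*(-145)*(1 + 7*(-145)) = 14626 + 3*(-145)*(1 - 1015) = 14626 + 3*(-145)*(-1014) = 14626 + 441090 = 455716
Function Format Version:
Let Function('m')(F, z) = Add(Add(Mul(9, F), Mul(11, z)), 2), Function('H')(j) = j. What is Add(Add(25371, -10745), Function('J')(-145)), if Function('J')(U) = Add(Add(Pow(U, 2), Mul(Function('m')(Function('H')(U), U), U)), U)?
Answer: 455716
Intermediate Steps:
Function('m')(F, z) = Add(2, Mul(9, F), Mul(11, z))
Function('J')(U) = Add(U, Pow(U, 2), Mul(U, Add(2, Mul(20, U)))) (Function('J')(U) = Add(Add(Pow(U, 2), Mul(Add(2, Mul(9, U), Mul(11, U)), U)), U) = Add(Add(Pow(U, 2), Mul(Add(2, Mul(20, U)), U)), U) = Add(Add(Pow(U, 2), Mul(U, Add(2, Mul(20, U)))), U) = Add(U, Pow(U, 2), Mul(U, Add(2, Mul(20, U)))))
Add(Add(25371, -10745), Function('J')(-145)) = Add(Add(25371, -10745), Mul(3, -145, Add(1, Mul(7, -145)))) = Add(14626, Mul(3, -145, Add(1, -1015))) = Add(14626, Mul(3, -145, -1014)) = Add(14626, 441090) = 455716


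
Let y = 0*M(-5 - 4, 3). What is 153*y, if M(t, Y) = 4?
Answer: 0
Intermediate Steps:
y = 0 (y = 0*4 = 0)
153*y = 153*0 = 0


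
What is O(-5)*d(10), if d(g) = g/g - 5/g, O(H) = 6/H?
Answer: -⅗ ≈ -0.60000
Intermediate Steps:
d(g) = 1 - 5/g
O(-5)*d(10) = (6/(-5))*((-5 + 10)/10) = (6*(-⅕))*((⅒)*5) = -6/5*½ = -⅗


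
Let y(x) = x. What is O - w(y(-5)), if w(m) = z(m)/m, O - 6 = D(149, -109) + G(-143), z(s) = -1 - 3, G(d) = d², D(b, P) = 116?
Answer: 102851/5 ≈ 20570.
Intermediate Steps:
z(s) = -4
O = 20571 (O = 6 + (116 + (-143)²) = 6 + (116 + 20449) = 6 + 20565 = 20571)
w(m) = -4/m
O - w(y(-5)) = 20571 - (-4)/(-5) = 20571 - (-4)*(-1)/5 = 20571 - 1*⅘ = 20571 - ⅘ = 102851/5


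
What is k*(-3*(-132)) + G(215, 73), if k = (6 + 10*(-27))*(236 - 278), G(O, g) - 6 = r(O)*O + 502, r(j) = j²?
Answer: 14329731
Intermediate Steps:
G(O, g) = 508 + O³ (G(O, g) = 6 + (O²*O + 502) = 6 + (O³ + 502) = 6 + (502 + O³) = 508 + O³)
k = 11088 (k = (6 - 270)*(-42) = -264*(-42) = 11088)
k*(-3*(-132)) + G(215, 73) = 11088*(-3*(-132)) + (508 + 215³) = 11088*396 + (508 + 9938375) = 4390848 + 9938883 = 14329731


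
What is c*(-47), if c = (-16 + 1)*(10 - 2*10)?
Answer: -7050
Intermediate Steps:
c = 150 (c = -15*(10 - 20) = -15*(-10) = 150)
c*(-47) = 150*(-47) = -7050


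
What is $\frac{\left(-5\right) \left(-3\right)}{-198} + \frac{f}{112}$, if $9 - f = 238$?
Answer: $- \frac{7837}{3696} \approx -2.1204$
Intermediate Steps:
$f = -229$ ($f = 9 - 238 = -229$)
$\frac{\left(-5\right) \left(-3\right)}{-198} + \frac{f}{112} = \frac{\left(-5\right) \left(-3\right)}{-198} - \frac{229}{112} = 15 \left(- \frac{1}{198}\right) - \frac{229}{112} = - \frac{5}{66} - \frac{229}{112} = - \frac{7837}{3696}$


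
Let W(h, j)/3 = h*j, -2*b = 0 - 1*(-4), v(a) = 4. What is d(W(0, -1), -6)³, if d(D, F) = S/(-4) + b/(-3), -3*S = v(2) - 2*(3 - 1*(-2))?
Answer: 1/216 ≈ 0.0046296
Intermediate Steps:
b = -2 (b = -(0 - 1*(-4))/2 = -(0 + 4)/2 = -½*4 = -2)
S = 2 (S = -(4 - 2*(3 - 1*(-2)))/3 = -(4 - 2*(3 + 2))/3 = -(4 - 2*5)/3 = -(4 - 10)/3 = -⅓*(-6) = 2)
W(h, j) = 3*h*j (W(h, j) = 3*(h*j) = 3*h*j)
d(D, F) = ⅙ (d(D, F) = 2/(-4) - 2/(-3) = 2*(-¼) - 2*(-⅓) = -½ + ⅔ = ⅙)
d(W(0, -1), -6)³ = (⅙)³ = 1/216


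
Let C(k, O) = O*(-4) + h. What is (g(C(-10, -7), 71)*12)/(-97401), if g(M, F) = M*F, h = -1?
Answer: -7668/32467 ≈ -0.23618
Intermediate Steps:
C(k, O) = -1 - 4*O (C(k, O) = O*(-4) - 1 = -4*O - 1 = -1 - 4*O)
g(M, F) = F*M
(g(C(-10, -7), 71)*12)/(-97401) = ((71*(-1 - 4*(-7)))*12)/(-97401) = ((71*(-1 + 28))*12)*(-1/97401) = ((71*27)*12)*(-1/97401) = (1917*12)*(-1/97401) = 23004*(-1/97401) = -7668/32467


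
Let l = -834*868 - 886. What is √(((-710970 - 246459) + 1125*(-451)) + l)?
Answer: I*√2189602 ≈ 1479.7*I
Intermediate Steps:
l = -724798 (l = -723912 - 886 = -724798)
√(((-710970 - 246459) + 1125*(-451)) + l) = √(((-710970 - 246459) + 1125*(-451)) - 724798) = √((-957429 - 507375) - 724798) = √(-1464804 - 724798) = √(-2189602) = I*√2189602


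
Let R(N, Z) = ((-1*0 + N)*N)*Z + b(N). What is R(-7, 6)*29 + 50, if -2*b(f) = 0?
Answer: 8576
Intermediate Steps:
b(f) = 0 (b(f) = -½*0 = 0)
R(N, Z) = Z*N² (R(N, Z) = ((-1*0 + N)*N)*Z + 0 = ((0 + N)*N)*Z + 0 = (N*N)*Z + 0 = N²*Z + 0 = Z*N² + 0 = Z*N²)
R(-7, 6)*29 + 50 = (6*(-7)²)*29 + 50 = (6*49)*29 + 50 = 294*29 + 50 = 8526 + 50 = 8576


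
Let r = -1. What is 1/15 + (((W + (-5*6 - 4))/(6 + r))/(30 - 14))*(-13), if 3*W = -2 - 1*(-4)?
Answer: 329/60 ≈ 5.4833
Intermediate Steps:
W = 2/3 (W = (-2 - 1*(-4))/3 = (-2 + 4)/3 = (1/3)*2 = 2/3 ≈ 0.66667)
1/15 + (((W + (-5*6 - 4))/(6 + r))/(30 - 14))*(-13) = 1/15 + (((2/3 + (-5*6 - 4))/(6 - 1))/(30 - 14))*(-13) = 1/15 + (((2/3 + (-30 - 4))/5)/16)*(-13) = 1/15 + (((2/3 - 34)*(1/5))*(1/16))*(-13) = 1/15 + (-100/3*1/5*(1/16))*(-13) = 1/15 - 20/3*1/16*(-13) = 1/15 - 5/12*(-13) = 1/15 + 65/12 = 329/60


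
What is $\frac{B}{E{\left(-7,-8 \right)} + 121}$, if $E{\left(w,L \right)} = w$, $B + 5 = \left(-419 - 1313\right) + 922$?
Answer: $- \frac{815}{114} \approx -7.1491$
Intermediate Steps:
$B = -815$ ($B = -5 + \left(\left(-419 - 1313\right) + 922\right) = -5 + \left(-1732 + 922\right) = -5 - 810 = -815$)
$\frac{B}{E{\left(-7,-8 \right)} + 121} = - \frac{815}{-7 + 121} = - \frac{815}{114}$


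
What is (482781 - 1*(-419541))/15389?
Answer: 902322/15389 ≈ 58.634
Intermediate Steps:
(482781 - 1*(-419541))/15389 = (482781 + 419541)*(1/15389) = 902322*(1/15389) = 902322/15389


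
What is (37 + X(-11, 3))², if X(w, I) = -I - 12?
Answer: 484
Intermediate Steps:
X(w, I) = -12 - I
(37 + X(-11, 3))² = (37 + (-12 - 1*3))² = (37 + (-12 - 3))² = (37 - 15)² = 22² = 484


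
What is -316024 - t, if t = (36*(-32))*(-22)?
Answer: -341368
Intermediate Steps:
t = 25344 (t = -1152*(-22) = 25344)
-316024 - t = -316024 - 1*25344 = -316024 - 25344 = -341368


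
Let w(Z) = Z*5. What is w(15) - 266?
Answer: -191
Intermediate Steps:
w(Z) = 5*Z
w(15) - 266 = 5*15 - 266 = 75 - 266 = -191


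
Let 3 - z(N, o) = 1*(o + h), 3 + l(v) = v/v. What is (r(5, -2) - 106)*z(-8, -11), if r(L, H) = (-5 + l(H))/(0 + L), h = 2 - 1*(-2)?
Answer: -1074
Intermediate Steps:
l(v) = -2 (l(v) = -3 + v/v = -3 + 1 = -2)
h = 4 (h = 2 + 2 = 4)
r(L, H) = -7/L (r(L, H) = (-5 - 2)/(0 + L) = -7/L)
z(N, o) = -1 - o (z(N, o) = 3 - (o + 4) = 3 - (4 + o) = 3 + (-4 - o) = -1 - o)
(r(5, -2) - 106)*z(-8, -11) = (-7/5 - 106)*(-1 - 1*(-11)) = (-7*⅕ - 106)*(-1 + 11) = (-7/5 - 106)*10 = -537/5*10 = -1074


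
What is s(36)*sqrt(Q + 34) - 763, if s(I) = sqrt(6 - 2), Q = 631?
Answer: -763 + 2*sqrt(665) ≈ -711.42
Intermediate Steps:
s(I) = 2 (s(I) = sqrt(4) = 2)
s(36)*sqrt(Q + 34) - 763 = 2*sqrt(631 + 34) - 763 = 2*sqrt(665) - 763 = -763 + 2*sqrt(665)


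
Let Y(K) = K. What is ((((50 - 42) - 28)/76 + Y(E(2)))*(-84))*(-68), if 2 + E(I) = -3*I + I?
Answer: -679728/19 ≈ -35775.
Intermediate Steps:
E(I) = -2 - 2*I (E(I) = -2 + (-3*I + I) = -2 - 2*I)
((((50 - 42) - 28)/76 + Y(E(2)))*(-84))*(-68) = ((((50 - 42) - 28)/76 + (-2 - 2*2))*(-84))*(-68) = (((8 - 28)*(1/76) + (-2 - 4))*(-84))*(-68) = ((-20*1/76 - 6)*(-84))*(-68) = ((-5/19 - 6)*(-84))*(-68) = -119/19*(-84)*(-68) = (9996/19)*(-68) = -679728/19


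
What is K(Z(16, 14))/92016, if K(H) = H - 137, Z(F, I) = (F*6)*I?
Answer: 17/1296 ≈ 0.013117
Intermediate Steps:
Z(F, I) = 6*F*I (Z(F, I) = (6*F)*I = 6*F*I)
K(H) = -137 + H
K(Z(16, 14))/92016 = (-137 + 6*16*14)/92016 = (-137 + 1344)*(1/92016) = 1207*(1/92016) = 17/1296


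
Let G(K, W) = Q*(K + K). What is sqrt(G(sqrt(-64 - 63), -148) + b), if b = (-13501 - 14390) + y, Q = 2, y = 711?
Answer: 2*sqrt(-6795 + I*sqrt(127)) ≈ 0.13671 + 164.86*I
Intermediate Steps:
G(K, W) = 4*K (G(K, W) = 2*(K + K) = 2*(2*K) = 4*K)
b = -27180 (b = (-13501 - 14390) + 711 = -27891 + 711 = -27180)
sqrt(G(sqrt(-64 - 63), -148) + b) = sqrt(4*sqrt(-64 - 63) - 27180) = sqrt(4*sqrt(-127) - 27180) = sqrt(4*(I*sqrt(127)) - 27180) = sqrt(4*I*sqrt(127) - 27180) = sqrt(-27180 + 4*I*sqrt(127))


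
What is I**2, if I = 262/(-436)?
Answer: 17161/47524 ≈ 0.36110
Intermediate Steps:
I = -131/218 (I = 262*(-1/436) = -131/218 ≈ -0.60092)
I**2 = (-131/218)**2 = 17161/47524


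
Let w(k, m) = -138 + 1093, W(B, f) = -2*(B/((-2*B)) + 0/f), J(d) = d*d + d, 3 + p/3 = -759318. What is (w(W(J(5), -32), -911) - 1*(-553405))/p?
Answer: -554360/2277963 ≈ -0.24336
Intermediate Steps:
p = -2277963 (p = -9 + 3*(-759318) = -9 - 2277954 = -2277963)
J(d) = d + d² (J(d) = d² + d = d + d²)
W(B, f) = 1 (W(B, f) = -2*(B*(-1/(2*B)) + 0) = -2*(-½ + 0) = -2*(-½) = 1)
w(k, m) = 955
(w(W(J(5), -32), -911) - 1*(-553405))/p = (955 - 1*(-553405))/(-2277963) = (955 + 553405)*(-1/2277963) = 554360*(-1/2277963) = -554360/2277963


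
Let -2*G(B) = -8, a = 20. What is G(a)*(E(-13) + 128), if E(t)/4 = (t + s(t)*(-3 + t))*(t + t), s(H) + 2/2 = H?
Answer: -87264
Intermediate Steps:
G(B) = 4 (G(B) = -½*(-8) = 4)
s(H) = -1 + H
E(t) = 8*t*(t + (-1 + t)*(-3 + t)) (E(t) = 4*((t + (-1 + t)*(-3 + t))*(t + t)) = 4*((t + (-1 + t)*(-3 + t))*(2*t)) = 4*(2*t*(t + (-1 + t)*(-3 + t))) = 8*t*(t + (-1 + t)*(-3 + t)))
G(a)*(E(-13) + 128) = 4*(8*(-13)*(3 + (-13)² - 3*(-13)) + 128) = 4*(8*(-13)*(3 + 169 + 39) + 128) = 4*(8*(-13)*211 + 128) = 4*(-21944 + 128) = 4*(-21816) = -87264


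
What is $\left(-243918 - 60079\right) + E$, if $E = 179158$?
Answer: $-124839$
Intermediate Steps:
$\left(-243918 - 60079\right) + E = \left(-243918 - 60079\right) + 179158 = -303997 + 179158 = -124839$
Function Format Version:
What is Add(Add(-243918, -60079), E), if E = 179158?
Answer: -124839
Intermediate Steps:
Add(Add(-243918, -60079), E) = Add(Add(-243918, -60079), 179158) = Add(-303997, 179158) = -124839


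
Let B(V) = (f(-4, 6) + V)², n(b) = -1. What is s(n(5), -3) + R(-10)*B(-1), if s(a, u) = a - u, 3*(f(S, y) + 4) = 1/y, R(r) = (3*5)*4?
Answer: 39659/27 ≈ 1468.9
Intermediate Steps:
R(r) = 60 (R(r) = 15*4 = 60)
f(S, y) = -4 + 1/(3*y)
B(V) = (-71/18 + V)² (B(V) = ((-4 + (⅓)/6) + V)² = ((-4 + (⅓)*(⅙)) + V)² = ((-4 + 1/18) + V)² = (-71/18 + V)²)
s(n(5), -3) + R(-10)*B(-1) = (-1 - 1*(-3)) + 60*((-71 + 18*(-1))²/324) = (-1 + 3) + 60*((-71 - 18)²/324) = 2 + 60*((1/324)*(-89)²) = 2 + 60*((1/324)*7921) = 2 + 60*(7921/324) = 2 + 39605/27 = 39659/27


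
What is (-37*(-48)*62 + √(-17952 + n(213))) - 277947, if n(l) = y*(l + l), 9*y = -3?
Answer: -167835 + I*√18094 ≈ -1.6784e+5 + 134.51*I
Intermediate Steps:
y = -⅓ (y = (⅑)*(-3) = -⅓ ≈ -0.33333)
n(l) = -2*l/3 (n(l) = -(l + l)/3 = -2*l/3)
(-37*(-48)*62 + √(-17952 + n(213))) - 277947 = (-37*(-48)*62 + √(-17952 - ⅔*213)) - 277947 = (1776*62 + √(-17952 - 142)) - 277947 = (110112 + √(-18094)) - 277947 = (110112 + I*√18094) - 277947 = -167835 + I*√18094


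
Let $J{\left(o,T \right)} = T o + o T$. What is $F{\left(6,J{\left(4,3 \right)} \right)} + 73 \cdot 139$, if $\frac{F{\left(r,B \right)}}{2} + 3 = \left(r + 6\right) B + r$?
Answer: $10729$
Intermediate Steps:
$J{\left(o,T \right)} = 2 T o$ ($J{\left(o,T \right)} = T o + T o = 2 T o$)
$F{\left(r,B \right)} = -6 + 2 r + 2 B \left(6 + r\right)$ ($F{\left(r,B \right)} = -6 + 2 \left(\left(r + 6\right) B + r\right) = -6 + 2 \left(\left(6 + r\right) B + r\right) = -6 + 2 \left(B \left(6 + r\right) + r\right) = -6 + 2 \left(r + B \left(6 + r\right)\right) = -6 + \left(2 r + 2 B \left(6 + r\right)\right) = -6 + 2 r + 2 B \left(6 + r\right)$)
$F{\left(6,J{\left(4,3 \right)} \right)} + 73 \cdot 139 = \left(-6 + 2 \cdot 6 + 12 \cdot 2 \cdot 3 \cdot 4 + 2 \cdot 2 \cdot 3 \cdot 4 \cdot 6\right) + 73 \cdot 139 = \left(-6 + 12 + 12 \cdot 24 + 2 \cdot 24 \cdot 6\right) + 10147 = \left(-6 + 12 + 288 + 288\right) + 10147 = 582 + 10147 = 10729$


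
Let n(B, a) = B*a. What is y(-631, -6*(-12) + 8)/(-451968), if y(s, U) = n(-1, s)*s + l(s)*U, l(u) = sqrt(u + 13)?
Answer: 398161/451968 - 5*I*sqrt(618)/28248 ≈ 0.88095 - 0.0044002*I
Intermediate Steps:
l(u) = sqrt(13 + u)
y(s, U) = -s**2 + U*sqrt(13 + s) (y(s, U) = (-s)*s + sqrt(13 + s)*U = -s**2 + U*sqrt(13 + s))
y(-631, -6*(-12) + 8)/(-451968) = (-1*(-631)**2 + (-6*(-12) + 8)*sqrt(13 - 631))/(-451968) = (-1*398161 + (72 + 8)*sqrt(-618))*(-1/451968) = (-398161 + 80*(I*sqrt(618)))*(-1/451968) = (-398161 + 80*I*sqrt(618))*(-1/451968) = 398161/451968 - 5*I*sqrt(618)/28248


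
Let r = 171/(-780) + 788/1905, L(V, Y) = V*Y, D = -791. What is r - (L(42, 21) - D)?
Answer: -165708121/99060 ≈ -1672.8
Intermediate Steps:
r = 19259/99060 (r = 171*(-1/780) + 788*(1/1905) = -57/260 + 788/1905 = 19259/99060 ≈ 0.19442)
r - (L(42, 21) - D) = 19259/99060 - (42*21 - 1*(-791)) = 19259/99060 - (882 + 791) = 19259/99060 - 1*1673 = 19259/99060 - 1673 = -165708121/99060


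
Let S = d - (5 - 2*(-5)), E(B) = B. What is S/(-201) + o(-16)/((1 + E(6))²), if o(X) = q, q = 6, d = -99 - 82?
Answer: 10810/9849 ≈ 1.0976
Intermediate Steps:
d = -181
o(X) = 6
S = -196 (S = -181 - (5 - 2*(-5)) = -181 - (5 + 10) = -181 - 1*15 = -181 - 15 = -196)
S/(-201) + o(-16)/((1 + E(6))²) = -196/(-201) + 6/((1 + 6)²) = -196*(-1/201) + 6/(7²) = 196/201 + 6/49 = 10810/9849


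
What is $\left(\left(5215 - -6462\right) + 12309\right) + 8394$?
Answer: $32380$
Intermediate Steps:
$\left(\left(5215 - -6462\right) + 12309\right) + 8394 = \left(\left(5215 + 6462\right) + 12309\right) + 8394 = \left(11677 + 12309\right) + 8394 = 23986 + 8394 = 32380$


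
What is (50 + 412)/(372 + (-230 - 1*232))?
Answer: -77/15 ≈ -5.1333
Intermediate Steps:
(50 + 412)/(372 + (-230 - 1*232)) = 462/(372 + (-230 - 232)) = 462/(372 - 462) = 462/(-90) = 462*(-1/90) = -77/15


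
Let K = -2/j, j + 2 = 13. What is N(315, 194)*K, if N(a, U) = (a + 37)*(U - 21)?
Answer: -11072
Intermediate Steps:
j = 11 (j = -2 + 13 = 11)
N(a, U) = (-21 + U)*(37 + a) (N(a, U) = (37 + a)*(-21 + U) = (-21 + U)*(37 + a))
K = -2/11 ≈ -0.18182
N(315, 194)*K = (-777 - 21*315 + 37*194 + 194*315)*(-2/11) = (-777 - 6615 + 7178 + 61110)*(-2/11) = 60896*(-2/11) = -11072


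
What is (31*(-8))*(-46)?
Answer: 11408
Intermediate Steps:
(31*(-8))*(-46) = -248*(-46) = 11408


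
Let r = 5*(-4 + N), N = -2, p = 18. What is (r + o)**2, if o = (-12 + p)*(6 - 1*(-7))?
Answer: 2304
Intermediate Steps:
o = 78 (o = (-12 + 18)*(6 - 1*(-7)) = 6*(6 + 7) = 6*13 = 78)
r = -30 (r = 5*(-4 - 2) = 5*(-6) = -30)
(r + o)**2 = (-30 + 78)**2 = 48**2 = 2304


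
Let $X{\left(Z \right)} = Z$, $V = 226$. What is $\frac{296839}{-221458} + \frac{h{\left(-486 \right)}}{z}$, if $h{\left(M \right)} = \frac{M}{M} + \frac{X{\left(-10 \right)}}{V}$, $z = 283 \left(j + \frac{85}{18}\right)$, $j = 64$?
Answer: $- \frac{11741933474945}{8760440657534} \approx -1.3403$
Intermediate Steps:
$z = \frac{350071}{18}$ ($z = 283 \left(64 + \frac{85}{18}\right) = 283 \cdot \frac{1237}{18} = \frac{350071}{18} \approx 19448.0$)
$h{\left(M \right)} = \frac{108}{113}$ ($h{\left(M \right)} = \frac{M}{M} - \frac{10}{226} = 1 - \frac{5}{113} = \frac{108}{113}$)
$\frac{296839}{-221458} + \frac{h{\left(-486 \right)}}{z} = \frac{296839}{-221458} + \frac{108}{113 \cdot \frac{350071}{18}} = 296839 \left(- \frac{1}{221458}\right) + \frac{108}{113} \cdot \frac{18}{350071} = - \frac{296839}{221458} + \frac{1944}{39558023} = - \frac{11741933474945}{8760440657534}$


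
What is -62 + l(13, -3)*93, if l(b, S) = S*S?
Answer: 775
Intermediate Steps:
l(b, S) = S²
-62 + l(13, -3)*93 = -62 + (-3)²*93 = -62 + 9*93 = -62 + 837 = 775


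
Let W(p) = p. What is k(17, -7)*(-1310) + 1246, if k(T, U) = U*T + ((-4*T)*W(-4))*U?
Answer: 2651376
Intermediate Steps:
k(T, U) = 17*T*U (k(T, U) = U*T + (-4*T*(-4))*U = T*U + (16*T)*U = T*U + 16*T*U = 17*T*U)
k(17, -7)*(-1310) + 1246 = (17*17*(-7))*(-1310) + 1246 = -2023*(-1310) + 1246 = 2650130 + 1246 = 2651376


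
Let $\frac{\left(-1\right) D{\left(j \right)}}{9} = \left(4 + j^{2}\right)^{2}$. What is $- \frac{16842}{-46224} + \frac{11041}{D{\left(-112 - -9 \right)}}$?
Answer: $\frac{316159152487}{867745964376} \approx 0.36435$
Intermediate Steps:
$D{\left(j \right)} = - 9 \left(4 + j^{2}\right)^{2}$
$- \frac{16842}{-46224} + \frac{11041}{D{\left(-112 - -9 \right)}} = - \frac{16842}{-46224} + \frac{11041}{\left(-9\right) \left(4 + \left(-112 - -9\right)^{2}\right)^{2}} = \left(-16842\right) \left(- \frac{1}{46224}\right) + \frac{11041}{\left(-9\right) \left(4 + \left(-112 + 9\right)^{2}\right)^{2}} = \frac{2807}{7704} + \frac{11041}{\left(-9\right) \left(4 + \left(-103\right)^{2}\right)^{2}} = \frac{2807}{7704} + \frac{11041}{\left(-9\right) \left(4 + 10609\right)^{2}} = \frac{2807}{7704} + \frac{11041}{\left(-9\right) 10613^{2}} = \frac{2807}{7704} + \frac{11041}{\left(-9\right) 112635769} = \frac{2807}{7704} + \frac{11041}{-1013721921} = \frac{2807}{7704} + 11041 \left(- \frac{1}{1013721921}\right) = \frac{2807}{7704} - \frac{11041}{1013721921} = \frac{316159152487}{867745964376}$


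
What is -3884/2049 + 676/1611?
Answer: -1624000/1100313 ≈ -1.4759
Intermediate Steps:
-3884/2049 + 676/1611 = -1624000/1100313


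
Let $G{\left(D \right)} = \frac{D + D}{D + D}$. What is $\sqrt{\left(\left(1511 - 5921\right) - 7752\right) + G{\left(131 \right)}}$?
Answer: $i \sqrt{12161} \approx 110.28 i$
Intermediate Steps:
$G{\left(D \right)} = 1$ ($G{\left(D \right)} = \frac{2 D}{2 D} = 2 D \frac{1}{2 D} = 1$)
$\sqrt{\left(\left(1511 - 5921\right) - 7752\right) + G{\left(131 \right)}} = \sqrt{\left(\left(1511 - 5921\right) - 7752\right) + 1} = \sqrt{\left(-4410 - 7752\right) + 1} = \sqrt{-12162 + 1} = \sqrt{-12161} = i \sqrt{12161}$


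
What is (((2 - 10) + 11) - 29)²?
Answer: 676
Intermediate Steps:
(((2 - 10) + 11) - 29)² = ((-8 + 11) - 29)² = (3 - 29)² = (-26)² = 676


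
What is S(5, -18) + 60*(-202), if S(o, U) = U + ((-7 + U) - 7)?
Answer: -12170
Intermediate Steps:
S(o, U) = -14 + 2*U (S(o, U) = U + (-14 + U) = -14 + 2*U)
S(5, -18) + 60*(-202) = (-14 + 2*(-18)) + 60*(-202) = (-14 - 36) - 12120 = -50 - 12120 = -12170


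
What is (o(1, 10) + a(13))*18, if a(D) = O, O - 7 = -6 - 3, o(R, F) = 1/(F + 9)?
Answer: -666/19 ≈ -35.053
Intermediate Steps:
o(R, F) = 1/(9 + F)
O = -2 (O = 7 + (-6 - 3) = 7 - 9 = -2)
a(D) = -2
(o(1, 10) + a(13))*18 = (1/(9 + 10) - 2)*18 = (1/19 - 2)*18 = -37/19*18 = -666/19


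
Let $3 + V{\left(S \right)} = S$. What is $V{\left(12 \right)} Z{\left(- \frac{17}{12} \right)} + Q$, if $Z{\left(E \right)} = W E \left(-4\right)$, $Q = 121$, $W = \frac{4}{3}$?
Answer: $189$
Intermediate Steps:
$W = \frac{4}{3}$ ($W = 4 \cdot \frac{1}{3} = \frac{4}{3} \approx 1.3333$)
$V{\left(S \right)} = -3 + S$
$Z{\left(E \right)} = - \frac{16 E}{3}$ ($Z{\left(E \right)} = \frac{4 E}{3} \left(-4\right) = - \frac{16 E}{3}$)
$V{\left(12 \right)} Z{\left(- \frac{17}{12} \right)} + Q = \left(-3 + 12\right) \left(- \frac{16 \left(- \frac{17}{12}\right)}{3}\right) + 121 = 9 \left(- \frac{16 \left(\left(-17\right) \frac{1}{12}\right)}{3}\right) + 121 = 9 \left(\left(- \frac{16}{3}\right) \left(- \frac{17}{12}\right)\right) + 121 = 9 \cdot \frac{68}{9} + 121 = 68 + 121 = 189$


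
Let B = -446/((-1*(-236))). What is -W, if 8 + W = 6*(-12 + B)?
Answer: 5389/59 ≈ 91.339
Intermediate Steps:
B = -223/118 (B = -446/236 = -446*1/236 = -223/118 ≈ -1.8898)
W = -5389/59 (W = -8 + 6*(-12 - 223/118) = -8 + 6*(-1639/118) = -8 - 4917/59 = -5389/59 ≈ -91.339)
-W = -1*(-5389/59) = 5389/59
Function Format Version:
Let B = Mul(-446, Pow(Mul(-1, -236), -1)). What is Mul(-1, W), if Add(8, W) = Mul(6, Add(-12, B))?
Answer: Rational(5389, 59) ≈ 91.339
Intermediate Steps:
B = Rational(-223, 118) (B = Mul(-446, Pow(236, -1)) = Mul(-446, Rational(1, 236)) = Rational(-223, 118) ≈ -1.8898)
W = Rational(-5389, 59) (W = Add(-8, Mul(6, Add(-12, Rational(-223, 118)))) = Add(-8, Mul(6, Rational(-1639, 118))) = Add(-8, Rational(-4917, 59)) = Rational(-5389, 59) ≈ -91.339)
Mul(-1, W) = Mul(-1, Rational(-5389, 59)) = Rational(5389, 59)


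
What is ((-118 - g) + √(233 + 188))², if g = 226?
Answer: (344 - √421)² ≈ 1.0464e+5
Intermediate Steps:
((-118 - g) + √(233 + 188))² = ((-118 - 1*226) + √(233 + 188))² = ((-118 - 226) + √421)² = (-344 + √421)²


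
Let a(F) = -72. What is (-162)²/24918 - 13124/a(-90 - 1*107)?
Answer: 13704725/74754 ≈ 183.33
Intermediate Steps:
(-162)²/24918 - 13124/a(-90 - 1*107) = (-162)²/24918 - 13124/(-72) = 26244*(1/24918) - 13124*(-1/72) = 4374/4153 + 3281/18 = 13704725/74754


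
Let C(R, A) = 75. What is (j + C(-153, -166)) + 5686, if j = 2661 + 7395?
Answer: 15817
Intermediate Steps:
j = 10056
(j + C(-153, -166)) + 5686 = (10056 + 75) + 5686 = 10131 + 5686 = 15817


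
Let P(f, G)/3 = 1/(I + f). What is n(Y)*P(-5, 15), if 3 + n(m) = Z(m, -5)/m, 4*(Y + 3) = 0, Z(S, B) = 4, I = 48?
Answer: -13/43 ≈ -0.30233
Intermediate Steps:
P(f, G) = 3/(48 + f)
Y = -3 (Y = -3 + (¼)*0 = -3 + 0 = -3)
n(m) = -3 + 4/m
n(Y)*P(-5, 15) = (-3 + 4/(-3))*(3/(48 - 5)) = (-3 + 4*(-⅓))*(3/43) = (-3 - 4/3)*(3*(1/43)) = -13/3*3/43 = -13/43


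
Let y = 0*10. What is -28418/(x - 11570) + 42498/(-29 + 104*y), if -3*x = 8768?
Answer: -922627839/630431 ≈ -1463.5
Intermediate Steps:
x = -8768/3 (x = -⅓*8768 = -8768/3 ≈ -2922.7)
y = 0
-28418/(x - 11570) + 42498/(-29 + 104*y) = -28418/(-8768/3 - 11570) + 42498/(-29 + 104*0) = -28418/(-43478/3) + 42498/(-29 + 0) = -28418*(-3/43478) + 42498/(-29) = 42627/21739 + 42498*(-1/29) = 42627/21739 - 42498/29 = -922627839/630431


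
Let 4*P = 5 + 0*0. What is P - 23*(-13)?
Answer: 1201/4 ≈ 300.25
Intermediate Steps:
P = 5/4 (P = (5 + 0*0)/4 = (5 + 0)/4 = (¼)*5 = 5/4 ≈ 1.2500)
P - 23*(-13) = 5/4 - 23*(-13) = 5/4 + 299 = 1201/4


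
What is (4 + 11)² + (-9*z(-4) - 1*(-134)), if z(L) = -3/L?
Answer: 1409/4 ≈ 352.25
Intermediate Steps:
(4 + 11)² + (-9*z(-4) - 1*(-134)) = (4 + 11)² + (-(-27)/(-4) - 1*(-134)) = 15² + (-(-27)*(-1)/4 + 134) = 225 + (-9*¾ + 134) = 225 + (-27/4 + 134) = 225 + 509/4 = 1409/4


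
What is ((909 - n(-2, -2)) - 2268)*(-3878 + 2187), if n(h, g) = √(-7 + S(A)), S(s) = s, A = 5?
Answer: 2298069 + 1691*I*√2 ≈ 2.2981e+6 + 2391.4*I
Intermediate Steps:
n(h, g) = I*√2 (n(h, g) = √(-7 + 5) = √(-2) = I*√2)
((909 - n(-2, -2)) - 2268)*(-3878 + 2187) = ((909 - I*√2) - 2268)*(-3878 + 2187) = ((909 - I*√2) - 2268)*(-1691) = (-1359 - I*√2)*(-1691) = 2298069 + 1691*I*√2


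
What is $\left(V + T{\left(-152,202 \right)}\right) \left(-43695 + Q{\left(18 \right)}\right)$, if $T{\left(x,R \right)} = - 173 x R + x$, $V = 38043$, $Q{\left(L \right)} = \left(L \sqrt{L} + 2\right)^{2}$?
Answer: $-202533648697 + 1155531528 \sqrt{2} \approx -2.009 \cdot 10^{11}$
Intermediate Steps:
$Q{\left(L \right)} = \left(2 + L^{\frac{3}{2}}\right)^{2}$ ($Q{\left(L \right)} = \left(L^{\frac{3}{2}} + 2\right)^{2} = \left(2 + L^{\frac{3}{2}}\right)^{2}$)
$T{\left(x,R \right)} = x - 173 R x$ ($T{\left(x,R \right)} = - 173 R x + x = x - 173 R x$)
$\left(V + T{\left(-152,202 \right)}\right) \left(-43695 + Q{\left(18 \right)}\right) = \left(38043 - 152 \left(1 - 34946\right)\right) \left(-43695 + \left(2 + 18^{\frac{3}{2}}\right)^{2}\right) = \left(38043 - 152 \left(1 - 34946\right)\right) \left(-43695 + \left(2 + 54 \sqrt{2}\right)^{2}\right) = \left(38043 - -5311640\right) \left(-43695 + \left(2 + 54 \sqrt{2}\right)^{2}\right) = \left(38043 + 5311640\right) \left(-43695 + \left(2 + 54 \sqrt{2}\right)^{2}\right) = 5349683 \left(-43695 + \left(2 + 54 \sqrt{2}\right)^{2}\right) = -233754398685 + 5349683 \left(2 + 54 \sqrt{2}\right)^{2}$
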